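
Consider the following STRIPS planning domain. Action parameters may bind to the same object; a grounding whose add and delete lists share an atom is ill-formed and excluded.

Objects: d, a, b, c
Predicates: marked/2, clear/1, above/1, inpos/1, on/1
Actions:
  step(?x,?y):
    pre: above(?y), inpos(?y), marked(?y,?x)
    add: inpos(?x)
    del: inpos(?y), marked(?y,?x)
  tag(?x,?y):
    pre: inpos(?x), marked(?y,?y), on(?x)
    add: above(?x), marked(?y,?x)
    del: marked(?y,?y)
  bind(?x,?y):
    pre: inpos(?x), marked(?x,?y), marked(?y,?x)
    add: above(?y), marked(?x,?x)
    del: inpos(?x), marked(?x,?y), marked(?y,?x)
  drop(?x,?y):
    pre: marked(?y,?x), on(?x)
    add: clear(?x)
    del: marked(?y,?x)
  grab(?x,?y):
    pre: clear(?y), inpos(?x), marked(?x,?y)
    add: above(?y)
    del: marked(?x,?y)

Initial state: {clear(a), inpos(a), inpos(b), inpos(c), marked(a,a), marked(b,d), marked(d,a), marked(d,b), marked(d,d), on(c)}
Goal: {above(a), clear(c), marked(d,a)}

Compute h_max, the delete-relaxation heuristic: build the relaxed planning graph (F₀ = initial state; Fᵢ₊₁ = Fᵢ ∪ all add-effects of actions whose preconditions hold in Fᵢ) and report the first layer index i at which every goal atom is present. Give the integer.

2

F0 = init (10 atoms)
F1 = F0 ∪ {above(a), above(c), above(d), marked(a,c), marked(b,b), marked(d,c)}  (16 atoms)
F2 = F1 ∪ {clear(c), marked(b,c)}  (18 atoms)
goal ⊆ F2  ⇒  h_max = 2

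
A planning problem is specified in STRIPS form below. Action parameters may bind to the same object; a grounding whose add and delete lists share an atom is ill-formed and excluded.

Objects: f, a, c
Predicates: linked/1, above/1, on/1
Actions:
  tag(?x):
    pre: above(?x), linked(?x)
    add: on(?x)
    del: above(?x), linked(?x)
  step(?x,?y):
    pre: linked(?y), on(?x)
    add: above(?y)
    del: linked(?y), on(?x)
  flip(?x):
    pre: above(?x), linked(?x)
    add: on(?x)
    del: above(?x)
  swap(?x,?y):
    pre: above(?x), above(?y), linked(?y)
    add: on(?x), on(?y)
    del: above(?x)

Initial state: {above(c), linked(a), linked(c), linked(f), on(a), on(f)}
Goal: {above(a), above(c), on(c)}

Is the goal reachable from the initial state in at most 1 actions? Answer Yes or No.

No

1. step(f,f)  →  {above(c), above(f), linked(a), linked(c), on(a)}
2. step(a,a)  →  {above(a), above(c), above(f), linked(c)}
3. swap(f,c)  →  {above(a), above(c), linked(c), on(c), on(f)}
optimal plan length = 3; 3 > 1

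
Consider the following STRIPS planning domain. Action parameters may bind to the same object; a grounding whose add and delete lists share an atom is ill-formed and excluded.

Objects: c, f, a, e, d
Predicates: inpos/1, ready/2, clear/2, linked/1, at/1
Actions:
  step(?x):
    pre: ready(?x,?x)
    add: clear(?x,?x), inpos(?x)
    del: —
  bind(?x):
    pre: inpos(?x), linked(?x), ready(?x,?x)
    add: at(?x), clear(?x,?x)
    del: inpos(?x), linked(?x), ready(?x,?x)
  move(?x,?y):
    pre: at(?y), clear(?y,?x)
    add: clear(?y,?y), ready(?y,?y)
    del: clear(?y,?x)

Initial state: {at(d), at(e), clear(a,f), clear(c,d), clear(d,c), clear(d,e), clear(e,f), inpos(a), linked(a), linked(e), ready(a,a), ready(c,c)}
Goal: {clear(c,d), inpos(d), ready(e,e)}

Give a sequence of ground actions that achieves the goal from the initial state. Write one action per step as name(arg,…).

1. move(c,d)  →  {at(d), at(e), clear(a,f), clear(c,d), clear(d,d), clear(d,e), clear(e,f), inpos(a), linked(a), linked(e), ready(a,a), ready(c,c), ready(d,d)}
2. step(d)  →  {at(d), at(e), clear(a,f), clear(c,d), clear(d,d), clear(d,e), clear(e,f), inpos(a), inpos(d), linked(a), linked(e), ready(a,a), ready(c,c), ready(d,d)}
3. move(f,e)  →  {at(d), at(e), clear(a,f), clear(c,d), clear(d,d), clear(d,e), clear(e,e), inpos(a), inpos(d), linked(a), linked(e), ready(a,a), ready(c,c), ready(d,d), ready(e,e)}

move(c,d); step(d); move(f,e)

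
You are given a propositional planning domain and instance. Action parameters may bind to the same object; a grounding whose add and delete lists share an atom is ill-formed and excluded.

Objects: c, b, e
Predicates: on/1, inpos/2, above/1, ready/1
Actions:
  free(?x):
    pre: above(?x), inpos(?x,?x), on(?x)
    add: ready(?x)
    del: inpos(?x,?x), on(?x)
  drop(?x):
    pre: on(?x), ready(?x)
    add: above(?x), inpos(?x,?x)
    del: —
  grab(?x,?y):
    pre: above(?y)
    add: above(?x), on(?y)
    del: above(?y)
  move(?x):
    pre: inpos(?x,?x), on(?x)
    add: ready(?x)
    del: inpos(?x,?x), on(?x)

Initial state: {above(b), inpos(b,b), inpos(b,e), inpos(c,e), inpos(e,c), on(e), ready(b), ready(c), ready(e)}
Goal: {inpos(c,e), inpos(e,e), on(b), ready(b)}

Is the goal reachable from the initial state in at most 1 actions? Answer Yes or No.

No

1. drop(e)  →  {above(b), above(e), inpos(b,b), inpos(b,e), inpos(c,e), inpos(e,c), inpos(e,e), on(e), ready(b), ready(c), ready(e)}
2. grab(c,b)  →  {above(c), above(e), inpos(b,b), inpos(b,e), inpos(c,e), inpos(e,c), inpos(e,e), on(b), on(e), ready(b), ready(c), ready(e)}
optimal plan length = 2; 2 > 1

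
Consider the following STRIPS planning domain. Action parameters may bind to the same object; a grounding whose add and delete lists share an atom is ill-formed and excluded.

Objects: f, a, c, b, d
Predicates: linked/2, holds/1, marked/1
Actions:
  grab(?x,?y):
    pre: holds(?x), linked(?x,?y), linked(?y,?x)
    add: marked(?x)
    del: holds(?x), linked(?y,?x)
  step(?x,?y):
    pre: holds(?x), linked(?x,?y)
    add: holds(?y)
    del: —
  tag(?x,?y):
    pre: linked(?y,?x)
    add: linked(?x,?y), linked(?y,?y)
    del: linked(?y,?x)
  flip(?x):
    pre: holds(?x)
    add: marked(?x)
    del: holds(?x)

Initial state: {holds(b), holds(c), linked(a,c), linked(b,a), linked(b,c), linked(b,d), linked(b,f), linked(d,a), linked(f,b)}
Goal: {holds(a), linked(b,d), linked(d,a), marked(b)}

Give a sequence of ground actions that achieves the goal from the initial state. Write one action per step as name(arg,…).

step(b,a); grab(b,f)

1. step(b,a)  →  {holds(a), holds(b), holds(c), linked(a,c), linked(b,a), linked(b,c), linked(b,d), linked(b,f), linked(d,a), linked(f,b)}
2. grab(b,f)  →  {holds(a), holds(c), linked(a,c), linked(b,a), linked(b,c), linked(b,d), linked(b,f), linked(d,a), marked(b)}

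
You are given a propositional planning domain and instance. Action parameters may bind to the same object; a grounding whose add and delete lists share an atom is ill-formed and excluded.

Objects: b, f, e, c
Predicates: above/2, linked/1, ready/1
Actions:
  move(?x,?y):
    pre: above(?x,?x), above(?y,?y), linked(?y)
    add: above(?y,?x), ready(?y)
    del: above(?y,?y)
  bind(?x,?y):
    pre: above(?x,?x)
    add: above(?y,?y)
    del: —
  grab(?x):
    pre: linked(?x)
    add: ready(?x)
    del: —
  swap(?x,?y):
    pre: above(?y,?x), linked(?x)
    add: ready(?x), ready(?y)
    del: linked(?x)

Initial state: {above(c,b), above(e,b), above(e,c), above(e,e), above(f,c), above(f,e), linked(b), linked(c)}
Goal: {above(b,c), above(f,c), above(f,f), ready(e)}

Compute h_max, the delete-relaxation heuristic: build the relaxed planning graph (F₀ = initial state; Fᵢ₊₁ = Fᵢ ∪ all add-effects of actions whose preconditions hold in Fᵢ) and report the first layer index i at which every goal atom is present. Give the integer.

2

F0 = init (8 atoms)
F1 = F0 ∪ {above(b,b), above(c,c), above(f,f), ready(b), ready(c), ready(e), ready(f)}  (15 atoms)
F2 = F1 ∪ {above(b,c), above(b,e), above(b,f), above(c,e), above(c,f)}  (20 atoms)
goal ⊆ F2  ⇒  h_max = 2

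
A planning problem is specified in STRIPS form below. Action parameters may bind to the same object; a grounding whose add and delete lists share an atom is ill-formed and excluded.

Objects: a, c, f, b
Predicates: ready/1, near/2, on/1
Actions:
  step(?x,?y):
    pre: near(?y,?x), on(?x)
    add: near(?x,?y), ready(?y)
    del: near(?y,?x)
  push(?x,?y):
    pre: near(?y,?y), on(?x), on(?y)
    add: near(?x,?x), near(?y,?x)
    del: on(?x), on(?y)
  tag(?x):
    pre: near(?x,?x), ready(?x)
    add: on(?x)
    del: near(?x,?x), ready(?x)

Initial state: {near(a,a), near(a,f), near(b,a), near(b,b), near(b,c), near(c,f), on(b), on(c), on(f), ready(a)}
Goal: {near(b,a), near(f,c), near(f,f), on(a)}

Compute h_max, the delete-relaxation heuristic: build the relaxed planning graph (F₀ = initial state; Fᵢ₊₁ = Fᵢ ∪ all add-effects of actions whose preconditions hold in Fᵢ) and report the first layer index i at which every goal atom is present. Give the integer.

F0 = init (10 atoms)
F1 = F0 ∪ {near(b,f), near(c,b), near(c,c), near(f,a), near(f,c), near(f,f), on(a), ready(b), ready(c)}  (19 atoms)
goal ⊆ F1  ⇒  h_max = 1

1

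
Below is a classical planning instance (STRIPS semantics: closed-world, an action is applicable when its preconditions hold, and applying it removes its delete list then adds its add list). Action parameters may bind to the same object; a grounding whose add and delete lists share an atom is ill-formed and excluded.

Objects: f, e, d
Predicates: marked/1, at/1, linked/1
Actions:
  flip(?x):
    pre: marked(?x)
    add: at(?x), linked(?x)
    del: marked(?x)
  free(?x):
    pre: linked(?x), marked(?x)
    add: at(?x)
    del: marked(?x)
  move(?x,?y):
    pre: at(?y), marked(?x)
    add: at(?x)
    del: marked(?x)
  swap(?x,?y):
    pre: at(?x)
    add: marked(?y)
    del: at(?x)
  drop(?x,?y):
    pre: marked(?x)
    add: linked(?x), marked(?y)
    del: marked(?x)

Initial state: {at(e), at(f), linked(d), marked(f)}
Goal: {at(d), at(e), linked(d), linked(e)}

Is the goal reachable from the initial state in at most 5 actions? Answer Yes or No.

1. swap(f,e)  →  {at(e), linked(d), marked(e), marked(f)}
2. drop(e,d)  →  {at(e), linked(d), linked(e), marked(d), marked(f)}
3. flip(d)  →  {at(d), at(e), linked(d), linked(e), marked(f)}
optimal plan length = 3; 3 ≤ 5

Yes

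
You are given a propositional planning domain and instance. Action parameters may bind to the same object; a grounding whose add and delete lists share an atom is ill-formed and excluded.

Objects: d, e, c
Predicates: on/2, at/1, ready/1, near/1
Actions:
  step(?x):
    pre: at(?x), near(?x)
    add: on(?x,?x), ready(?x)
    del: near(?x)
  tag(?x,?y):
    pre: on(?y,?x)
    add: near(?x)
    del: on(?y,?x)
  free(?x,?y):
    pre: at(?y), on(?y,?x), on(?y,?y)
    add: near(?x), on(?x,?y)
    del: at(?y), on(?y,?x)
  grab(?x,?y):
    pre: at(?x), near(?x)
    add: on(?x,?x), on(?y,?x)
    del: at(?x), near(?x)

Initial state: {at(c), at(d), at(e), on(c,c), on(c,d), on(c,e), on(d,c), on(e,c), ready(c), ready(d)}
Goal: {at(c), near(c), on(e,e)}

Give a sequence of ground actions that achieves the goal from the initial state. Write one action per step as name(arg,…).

1. tag(e,c)  →  {at(c), at(d), at(e), near(e), on(c,c), on(c,d), on(d,c), on(e,c), ready(c), ready(d)}
2. step(e)  →  {at(c), at(d), at(e), on(c,c), on(c,d), on(d,c), on(e,c), on(e,e), ready(c), ready(d), ready(e)}
3. tag(c,d)  →  {at(c), at(d), at(e), near(c), on(c,c), on(c,d), on(e,c), on(e,e), ready(c), ready(d), ready(e)}

tag(e,c); step(e); tag(c,d)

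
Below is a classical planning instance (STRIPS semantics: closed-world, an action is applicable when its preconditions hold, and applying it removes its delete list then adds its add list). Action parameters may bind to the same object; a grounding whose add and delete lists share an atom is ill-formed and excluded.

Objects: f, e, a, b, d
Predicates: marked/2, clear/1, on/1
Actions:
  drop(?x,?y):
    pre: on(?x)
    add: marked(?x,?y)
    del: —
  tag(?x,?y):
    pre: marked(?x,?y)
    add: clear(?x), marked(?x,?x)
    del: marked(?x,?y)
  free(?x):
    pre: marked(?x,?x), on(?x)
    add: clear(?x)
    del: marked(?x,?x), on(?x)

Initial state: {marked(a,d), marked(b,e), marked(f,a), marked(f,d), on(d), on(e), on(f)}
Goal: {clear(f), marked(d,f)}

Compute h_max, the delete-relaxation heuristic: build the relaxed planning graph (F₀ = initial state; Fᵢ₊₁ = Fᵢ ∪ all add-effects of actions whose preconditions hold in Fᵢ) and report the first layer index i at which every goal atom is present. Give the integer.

F0 = init (7 atoms)
F1 = F0 ∪ {clear(a), clear(b), clear(f), marked(a,a), marked(b,b), marked(d,a), marked(d,b), marked(d,d), marked(d,e), marked(d,f), marked(e,a), marked(e,b), marked(e,d), marked(e,e), marked(e,f), marked(f,b), marked(f,e), marked(f,f)}  (25 atoms)
goal ⊆ F1  ⇒  h_max = 1

1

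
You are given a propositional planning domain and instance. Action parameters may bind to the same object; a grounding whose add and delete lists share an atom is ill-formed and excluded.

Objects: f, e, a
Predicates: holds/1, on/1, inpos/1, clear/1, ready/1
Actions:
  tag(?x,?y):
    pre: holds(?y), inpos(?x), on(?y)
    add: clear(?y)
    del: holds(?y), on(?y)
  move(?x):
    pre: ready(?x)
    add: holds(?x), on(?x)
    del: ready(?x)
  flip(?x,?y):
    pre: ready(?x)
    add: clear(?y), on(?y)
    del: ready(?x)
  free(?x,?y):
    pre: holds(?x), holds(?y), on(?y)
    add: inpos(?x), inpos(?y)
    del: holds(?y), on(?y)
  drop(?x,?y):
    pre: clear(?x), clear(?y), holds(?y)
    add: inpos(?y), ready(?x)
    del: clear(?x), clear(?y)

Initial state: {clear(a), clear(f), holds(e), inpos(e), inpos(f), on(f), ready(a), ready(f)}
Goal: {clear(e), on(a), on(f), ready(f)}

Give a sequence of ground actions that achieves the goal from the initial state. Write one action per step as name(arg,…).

move(a); flip(f,e); drop(f,a)

1. move(a)  →  {clear(a), clear(f), holds(a), holds(e), inpos(e), inpos(f), on(a), on(f), ready(f)}
2. flip(f,e)  →  {clear(a), clear(e), clear(f), holds(a), holds(e), inpos(e), inpos(f), on(a), on(e), on(f)}
3. drop(f,a)  →  {clear(e), holds(a), holds(e), inpos(a), inpos(e), inpos(f), on(a), on(e), on(f), ready(f)}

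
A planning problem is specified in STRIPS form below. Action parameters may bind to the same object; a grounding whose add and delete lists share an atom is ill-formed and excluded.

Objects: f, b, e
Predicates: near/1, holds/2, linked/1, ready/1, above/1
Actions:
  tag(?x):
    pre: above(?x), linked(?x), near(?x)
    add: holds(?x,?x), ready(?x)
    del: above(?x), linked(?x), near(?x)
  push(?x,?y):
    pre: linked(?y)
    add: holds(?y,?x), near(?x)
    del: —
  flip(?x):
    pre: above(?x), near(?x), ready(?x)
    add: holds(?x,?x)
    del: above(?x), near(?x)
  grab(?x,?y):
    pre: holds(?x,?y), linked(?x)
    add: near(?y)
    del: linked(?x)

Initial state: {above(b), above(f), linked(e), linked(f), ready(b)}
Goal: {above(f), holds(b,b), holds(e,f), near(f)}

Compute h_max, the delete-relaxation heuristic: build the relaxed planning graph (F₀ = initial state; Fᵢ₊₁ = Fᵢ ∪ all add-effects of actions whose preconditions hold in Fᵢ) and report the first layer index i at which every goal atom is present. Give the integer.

F0 = init (5 atoms)
F1 = F0 ∪ {holds(e,b), holds(e,e), holds(e,f), holds(f,b), holds(f,e), holds(f,f), near(b), near(e), near(f)}  (14 atoms)
F2 = F1 ∪ {holds(b,b), ready(f)}  (16 atoms)
goal ⊆ F2  ⇒  h_max = 2

2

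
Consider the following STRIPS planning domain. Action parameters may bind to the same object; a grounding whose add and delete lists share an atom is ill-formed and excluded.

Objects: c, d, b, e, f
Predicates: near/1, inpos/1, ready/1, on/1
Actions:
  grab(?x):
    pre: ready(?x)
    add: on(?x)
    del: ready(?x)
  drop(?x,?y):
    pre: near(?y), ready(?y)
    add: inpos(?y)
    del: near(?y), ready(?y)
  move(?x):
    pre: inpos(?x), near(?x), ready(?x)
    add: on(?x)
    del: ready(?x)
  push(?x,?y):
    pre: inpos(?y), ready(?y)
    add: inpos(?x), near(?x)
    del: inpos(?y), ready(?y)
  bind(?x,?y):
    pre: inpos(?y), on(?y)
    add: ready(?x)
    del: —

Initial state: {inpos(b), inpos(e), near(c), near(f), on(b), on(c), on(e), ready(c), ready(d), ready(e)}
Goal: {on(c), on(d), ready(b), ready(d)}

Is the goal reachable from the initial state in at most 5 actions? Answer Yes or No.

Yes

1. grab(d)  →  {inpos(b), inpos(e), near(c), near(f), on(b), on(c), on(d), on(e), ready(c), ready(e)}
2. bind(d,b)  →  {inpos(b), inpos(e), near(c), near(f), on(b), on(c), on(d), on(e), ready(c), ready(d), ready(e)}
3. bind(b,b)  →  {inpos(b), inpos(e), near(c), near(f), on(b), on(c), on(d), on(e), ready(b), ready(c), ready(d), ready(e)}
optimal plan length = 3; 3 ≤ 5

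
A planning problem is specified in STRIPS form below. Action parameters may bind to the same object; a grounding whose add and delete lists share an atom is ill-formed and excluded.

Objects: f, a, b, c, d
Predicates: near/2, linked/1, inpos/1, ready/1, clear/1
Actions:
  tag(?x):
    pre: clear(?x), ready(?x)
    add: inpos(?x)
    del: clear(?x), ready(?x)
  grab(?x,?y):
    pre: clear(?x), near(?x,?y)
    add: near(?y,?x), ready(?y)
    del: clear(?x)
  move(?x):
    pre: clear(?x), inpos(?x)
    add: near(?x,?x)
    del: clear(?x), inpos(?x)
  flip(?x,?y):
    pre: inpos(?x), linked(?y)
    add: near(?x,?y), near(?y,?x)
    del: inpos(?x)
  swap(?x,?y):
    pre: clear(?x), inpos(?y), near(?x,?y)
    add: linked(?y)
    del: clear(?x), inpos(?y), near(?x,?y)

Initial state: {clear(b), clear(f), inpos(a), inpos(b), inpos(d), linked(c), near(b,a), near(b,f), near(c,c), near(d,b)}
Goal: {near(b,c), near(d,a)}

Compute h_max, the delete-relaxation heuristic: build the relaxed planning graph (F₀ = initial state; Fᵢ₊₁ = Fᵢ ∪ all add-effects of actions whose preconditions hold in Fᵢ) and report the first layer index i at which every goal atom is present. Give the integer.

2

F0 = init (10 atoms)
F1 = F0 ∪ {linked(a), near(a,b), near(a,c), near(b,b), near(b,c), near(c,a), near(c,b), near(c,d), near(d,c), near(f,b), ready(a), ready(f)}  (22 atoms)
F2 = F1 ∪ {inpos(f), linked(b), near(a,a), near(a,d), near(d,a), ready(b), ready(c)}  (29 atoms)
goal ⊆ F2  ⇒  h_max = 2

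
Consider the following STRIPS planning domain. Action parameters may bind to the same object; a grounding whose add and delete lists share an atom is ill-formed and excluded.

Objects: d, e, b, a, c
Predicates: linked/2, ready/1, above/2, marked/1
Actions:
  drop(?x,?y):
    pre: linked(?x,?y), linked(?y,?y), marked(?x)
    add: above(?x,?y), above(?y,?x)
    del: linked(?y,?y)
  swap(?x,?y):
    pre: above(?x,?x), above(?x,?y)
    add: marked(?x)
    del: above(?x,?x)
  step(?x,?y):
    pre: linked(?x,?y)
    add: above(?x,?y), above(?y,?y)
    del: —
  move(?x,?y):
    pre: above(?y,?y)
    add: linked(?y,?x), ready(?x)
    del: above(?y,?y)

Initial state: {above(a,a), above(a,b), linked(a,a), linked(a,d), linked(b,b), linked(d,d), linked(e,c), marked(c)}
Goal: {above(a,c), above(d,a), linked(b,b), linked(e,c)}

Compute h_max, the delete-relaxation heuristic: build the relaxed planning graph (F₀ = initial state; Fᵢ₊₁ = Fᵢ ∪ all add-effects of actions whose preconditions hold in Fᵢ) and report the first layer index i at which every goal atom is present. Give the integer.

2

F0 = init (8 atoms)
F1 = F0 ∪ {above(a,d), above(b,b), above(c,c), above(d,d), above(e,c), linked(a,b), linked(a,c), linked(a,e), marked(a), ready(a), ready(b), ready(c), ready(d), ready(e)}  (22 atoms)
F2 = F1 ∪ {above(a,c), above(a,e), above(b,a), above(d,a), above(e,e), linked(b,a), linked(b,c), linked(b,d), linked(b,e), linked(c,a), linked(c,b), linked(c,c), linked(c,d), linked(c,e), linked(d,a), linked(d,b), linked(d,c), linked(d,e), marked(b), marked(d)}  (42 atoms)
goal ⊆ F2  ⇒  h_max = 2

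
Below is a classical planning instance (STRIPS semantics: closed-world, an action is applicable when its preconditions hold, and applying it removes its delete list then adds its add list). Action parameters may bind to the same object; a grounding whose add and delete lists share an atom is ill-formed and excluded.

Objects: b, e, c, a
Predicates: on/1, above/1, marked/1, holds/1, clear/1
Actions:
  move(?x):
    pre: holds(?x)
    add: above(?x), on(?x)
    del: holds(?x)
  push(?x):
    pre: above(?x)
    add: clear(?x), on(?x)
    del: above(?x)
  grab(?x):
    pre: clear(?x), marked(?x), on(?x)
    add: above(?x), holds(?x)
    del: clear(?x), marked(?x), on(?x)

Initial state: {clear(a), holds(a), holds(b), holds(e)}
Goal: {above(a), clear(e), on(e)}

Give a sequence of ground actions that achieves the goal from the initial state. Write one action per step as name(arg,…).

move(e); move(a); push(e)

1. move(e)  →  {above(e), clear(a), holds(a), holds(b), on(e)}
2. move(a)  →  {above(a), above(e), clear(a), holds(b), on(a), on(e)}
3. push(e)  →  {above(a), clear(a), clear(e), holds(b), on(a), on(e)}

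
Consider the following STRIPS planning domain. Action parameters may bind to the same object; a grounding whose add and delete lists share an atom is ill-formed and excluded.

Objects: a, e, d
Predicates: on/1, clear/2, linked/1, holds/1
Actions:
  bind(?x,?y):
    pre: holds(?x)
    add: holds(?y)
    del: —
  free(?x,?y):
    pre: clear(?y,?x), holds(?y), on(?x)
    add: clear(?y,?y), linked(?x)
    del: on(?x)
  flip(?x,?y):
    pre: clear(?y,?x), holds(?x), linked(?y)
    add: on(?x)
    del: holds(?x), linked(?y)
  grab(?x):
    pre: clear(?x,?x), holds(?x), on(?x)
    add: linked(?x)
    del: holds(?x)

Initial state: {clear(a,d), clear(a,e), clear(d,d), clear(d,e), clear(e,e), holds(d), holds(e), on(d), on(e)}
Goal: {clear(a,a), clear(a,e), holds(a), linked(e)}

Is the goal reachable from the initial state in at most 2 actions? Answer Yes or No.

1. bind(e,a)  →  {clear(a,d), clear(a,e), clear(d,d), clear(d,e), clear(e,e), holds(a), holds(d), holds(e), on(d), on(e)}
2. free(e,a)  →  {clear(a,a), clear(a,d), clear(a,e), clear(d,d), clear(d,e), clear(e,e), holds(a), holds(d), holds(e), linked(e), on(d)}
optimal plan length = 2; 2 ≤ 2

Yes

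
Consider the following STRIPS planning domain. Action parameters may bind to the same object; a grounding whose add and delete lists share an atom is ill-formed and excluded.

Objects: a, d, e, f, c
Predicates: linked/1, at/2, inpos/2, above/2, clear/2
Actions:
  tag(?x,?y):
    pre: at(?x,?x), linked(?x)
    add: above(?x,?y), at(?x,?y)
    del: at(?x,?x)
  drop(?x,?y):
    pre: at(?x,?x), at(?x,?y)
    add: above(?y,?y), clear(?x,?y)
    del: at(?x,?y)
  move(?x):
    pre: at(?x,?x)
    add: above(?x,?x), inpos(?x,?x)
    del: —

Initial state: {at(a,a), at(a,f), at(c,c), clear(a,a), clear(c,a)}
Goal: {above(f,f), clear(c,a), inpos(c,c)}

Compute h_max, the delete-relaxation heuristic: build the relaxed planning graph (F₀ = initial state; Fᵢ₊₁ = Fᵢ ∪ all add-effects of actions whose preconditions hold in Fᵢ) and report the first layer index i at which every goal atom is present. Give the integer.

1

F0 = init (5 atoms)
F1 = F0 ∪ {above(a,a), above(c,c), above(f,f), clear(a,f), clear(c,c), inpos(a,a), inpos(c,c)}  (12 atoms)
goal ⊆ F1  ⇒  h_max = 1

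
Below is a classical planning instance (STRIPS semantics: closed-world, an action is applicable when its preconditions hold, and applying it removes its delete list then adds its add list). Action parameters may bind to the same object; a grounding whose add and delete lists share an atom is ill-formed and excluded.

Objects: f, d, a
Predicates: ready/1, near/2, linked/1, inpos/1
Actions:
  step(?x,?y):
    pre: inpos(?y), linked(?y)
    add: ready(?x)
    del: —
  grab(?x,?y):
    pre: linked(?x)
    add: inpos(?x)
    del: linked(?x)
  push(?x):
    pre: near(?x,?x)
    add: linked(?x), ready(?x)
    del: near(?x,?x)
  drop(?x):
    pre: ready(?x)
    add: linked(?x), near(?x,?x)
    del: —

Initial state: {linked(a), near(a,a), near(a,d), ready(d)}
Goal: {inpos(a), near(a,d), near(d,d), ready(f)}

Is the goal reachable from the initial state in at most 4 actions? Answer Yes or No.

1. grab(a,f)  →  {inpos(a), near(a,a), near(a,d), ready(d)}
2. push(a)  →  {inpos(a), linked(a), near(a,d), ready(a), ready(d)}
3. step(f,a)  →  {inpos(a), linked(a), near(a,d), ready(a), ready(d), ready(f)}
4. drop(d)  →  {inpos(a), linked(a), linked(d), near(a,d), near(d,d), ready(a), ready(d), ready(f)}
optimal plan length = 4; 4 ≤ 4

Yes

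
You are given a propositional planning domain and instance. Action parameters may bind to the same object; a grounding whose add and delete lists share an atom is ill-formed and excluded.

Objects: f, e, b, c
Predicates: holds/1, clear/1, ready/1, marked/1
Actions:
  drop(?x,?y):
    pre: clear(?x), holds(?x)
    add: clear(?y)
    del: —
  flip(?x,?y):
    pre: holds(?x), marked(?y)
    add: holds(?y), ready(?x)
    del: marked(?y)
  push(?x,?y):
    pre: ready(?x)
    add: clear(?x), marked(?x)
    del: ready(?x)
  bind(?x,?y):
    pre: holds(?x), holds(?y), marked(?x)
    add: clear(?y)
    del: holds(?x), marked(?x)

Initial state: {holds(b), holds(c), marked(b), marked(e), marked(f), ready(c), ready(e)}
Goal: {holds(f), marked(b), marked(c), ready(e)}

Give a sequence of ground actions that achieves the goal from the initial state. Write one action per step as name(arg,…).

flip(b,f); push(c,f)

1. flip(b,f)  →  {holds(b), holds(c), holds(f), marked(b), marked(e), ready(b), ready(c), ready(e)}
2. push(c,f)  →  {clear(c), holds(b), holds(c), holds(f), marked(b), marked(c), marked(e), ready(b), ready(e)}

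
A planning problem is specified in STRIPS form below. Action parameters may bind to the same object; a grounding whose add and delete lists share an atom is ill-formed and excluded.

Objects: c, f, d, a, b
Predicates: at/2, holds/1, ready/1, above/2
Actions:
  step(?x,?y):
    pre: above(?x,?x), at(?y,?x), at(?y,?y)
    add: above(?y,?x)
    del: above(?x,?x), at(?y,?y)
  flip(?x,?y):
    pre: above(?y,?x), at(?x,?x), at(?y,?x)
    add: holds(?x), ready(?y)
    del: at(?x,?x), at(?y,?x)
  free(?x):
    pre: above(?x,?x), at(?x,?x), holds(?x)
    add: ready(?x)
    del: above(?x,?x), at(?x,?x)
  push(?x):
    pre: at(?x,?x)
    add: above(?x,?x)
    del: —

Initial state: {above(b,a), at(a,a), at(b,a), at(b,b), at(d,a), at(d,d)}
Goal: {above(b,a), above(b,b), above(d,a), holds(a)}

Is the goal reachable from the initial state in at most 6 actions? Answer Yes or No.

1. push(a)  →  {above(a,a), above(b,a), at(a,a), at(b,a), at(b,b), at(d,a), at(d,d)}
2. step(a,d)  →  {above(b,a), above(d,a), at(a,a), at(b,a), at(b,b), at(d,a)}
3. flip(a,d)  →  {above(b,a), above(d,a), at(b,a), at(b,b), holds(a), ready(d)}
4. push(b)  →  {above(b,a), above(b,b), above(d,a), at(b,a), at(b,b), holds(a), ready(d)}
optimal plan length = 4; 4 ≤ 6

Yes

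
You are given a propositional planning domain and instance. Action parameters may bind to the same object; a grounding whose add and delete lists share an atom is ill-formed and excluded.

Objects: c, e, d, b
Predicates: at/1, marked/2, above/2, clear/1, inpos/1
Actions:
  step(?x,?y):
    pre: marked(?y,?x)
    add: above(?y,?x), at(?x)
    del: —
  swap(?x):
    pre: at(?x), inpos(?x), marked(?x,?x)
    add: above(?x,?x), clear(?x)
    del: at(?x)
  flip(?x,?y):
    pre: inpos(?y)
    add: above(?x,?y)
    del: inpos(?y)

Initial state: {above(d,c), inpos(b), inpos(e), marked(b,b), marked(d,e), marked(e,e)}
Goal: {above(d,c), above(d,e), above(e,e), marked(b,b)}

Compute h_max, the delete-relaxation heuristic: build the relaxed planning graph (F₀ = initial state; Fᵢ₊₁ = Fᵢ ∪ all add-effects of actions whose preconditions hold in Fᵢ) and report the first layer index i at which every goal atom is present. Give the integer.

F0 = init (6 atoms)
F1 = F0 ∪ {above(b,b), above(b,e), above(c,b), above(c,e), above(d,b), above(d,e), above(e,b), above(e,e), at(b), at(e)}  (16 atoms)
goal ⊆ F1  ⇒  h_max = 1

1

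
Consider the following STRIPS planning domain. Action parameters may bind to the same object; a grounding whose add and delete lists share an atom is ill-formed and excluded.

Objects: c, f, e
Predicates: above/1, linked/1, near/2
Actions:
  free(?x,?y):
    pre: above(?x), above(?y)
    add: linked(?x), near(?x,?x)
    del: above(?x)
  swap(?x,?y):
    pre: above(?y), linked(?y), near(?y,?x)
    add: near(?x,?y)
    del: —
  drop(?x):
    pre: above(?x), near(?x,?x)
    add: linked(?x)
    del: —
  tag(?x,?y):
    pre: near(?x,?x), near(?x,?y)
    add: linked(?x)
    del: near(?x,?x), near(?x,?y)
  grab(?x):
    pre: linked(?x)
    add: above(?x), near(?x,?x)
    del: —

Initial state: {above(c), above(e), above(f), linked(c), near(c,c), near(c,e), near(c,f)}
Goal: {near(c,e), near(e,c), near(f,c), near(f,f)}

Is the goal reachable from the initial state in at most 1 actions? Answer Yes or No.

1. free(f,c)  →  {above(c), above(e), linked(c), linked(f), near(c,c), near(c,e), near(c,f), near(f,f)}
2. swap(f,c)  →  {above(c), above(e), linked(c), linked(f), near(c,c), near(c,e), near(c,f), near(f,c), near(f,f)}
3. swap(e,c)  →  {above(c), above(e), linked(c), linked(f), near(c,c), near(c,e), near(c,f), near(e,c), near(f,c), near(f,f)}
optimal plan length = 3; 3 > 1

No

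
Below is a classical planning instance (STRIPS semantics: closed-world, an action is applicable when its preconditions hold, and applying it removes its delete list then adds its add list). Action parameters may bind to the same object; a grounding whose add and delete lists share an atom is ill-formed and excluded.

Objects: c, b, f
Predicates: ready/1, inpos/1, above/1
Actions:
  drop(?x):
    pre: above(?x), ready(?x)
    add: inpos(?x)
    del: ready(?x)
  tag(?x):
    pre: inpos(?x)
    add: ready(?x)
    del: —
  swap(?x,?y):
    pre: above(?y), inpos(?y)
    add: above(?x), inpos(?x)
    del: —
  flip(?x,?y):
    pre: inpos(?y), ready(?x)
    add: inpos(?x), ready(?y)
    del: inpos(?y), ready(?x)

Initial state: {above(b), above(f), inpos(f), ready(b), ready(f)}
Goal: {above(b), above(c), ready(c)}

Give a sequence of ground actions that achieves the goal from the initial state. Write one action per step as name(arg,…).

swap(c,f); tag(c)

1. swap(c,f)  →  {above(b), above(c), above(f), inpos(c), inpos(f), ready(b), ready(f)}
2. tag(c)  →  {above(b), above(c), above(f), inpos(c), inpos(f), ready(b), ready(c), ready(f)}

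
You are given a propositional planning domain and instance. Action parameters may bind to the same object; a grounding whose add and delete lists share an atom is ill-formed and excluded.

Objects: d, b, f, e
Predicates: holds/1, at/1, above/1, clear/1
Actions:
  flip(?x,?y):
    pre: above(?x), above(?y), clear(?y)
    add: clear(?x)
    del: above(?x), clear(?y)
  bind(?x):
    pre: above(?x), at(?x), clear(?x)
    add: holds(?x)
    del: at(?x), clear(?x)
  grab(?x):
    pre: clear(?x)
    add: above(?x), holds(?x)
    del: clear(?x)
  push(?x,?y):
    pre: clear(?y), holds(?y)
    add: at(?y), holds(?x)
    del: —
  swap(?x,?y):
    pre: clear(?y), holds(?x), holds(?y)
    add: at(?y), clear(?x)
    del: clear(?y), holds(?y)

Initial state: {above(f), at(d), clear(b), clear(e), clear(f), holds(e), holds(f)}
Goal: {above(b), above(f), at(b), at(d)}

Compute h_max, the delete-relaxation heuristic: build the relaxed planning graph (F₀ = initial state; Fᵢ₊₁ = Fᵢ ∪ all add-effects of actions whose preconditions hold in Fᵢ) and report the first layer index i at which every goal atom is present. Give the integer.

F0 = init (7 atoms)
F1 = F0 ∪ {above(b), above(e), at(e), at(f), holds(b), holds(d)}  (13 atoms)
F2 = F1 ∪ {at(b), clear(d)}  (15 atoms)
goal ⊆ F2  ⇒  h_max = 2

2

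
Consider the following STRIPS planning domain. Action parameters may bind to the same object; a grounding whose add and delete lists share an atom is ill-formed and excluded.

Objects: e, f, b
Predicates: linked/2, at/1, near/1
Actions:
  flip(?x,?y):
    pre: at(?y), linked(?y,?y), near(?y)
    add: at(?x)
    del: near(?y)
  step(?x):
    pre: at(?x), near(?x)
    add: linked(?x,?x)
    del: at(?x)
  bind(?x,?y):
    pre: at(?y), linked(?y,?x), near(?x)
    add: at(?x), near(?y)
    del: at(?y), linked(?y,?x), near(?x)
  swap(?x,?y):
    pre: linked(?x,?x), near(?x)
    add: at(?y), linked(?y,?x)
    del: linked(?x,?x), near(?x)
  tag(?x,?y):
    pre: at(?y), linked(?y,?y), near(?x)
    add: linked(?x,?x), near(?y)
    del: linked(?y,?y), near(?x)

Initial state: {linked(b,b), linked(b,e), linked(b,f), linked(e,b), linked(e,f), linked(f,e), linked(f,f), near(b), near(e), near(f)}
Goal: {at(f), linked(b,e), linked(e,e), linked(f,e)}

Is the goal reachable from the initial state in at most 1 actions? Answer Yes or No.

1. swap(b,f)  →  {at(f), linked(b,e), linked(b,f), linked(e,b), linked(e,f), linked(f,b), linked(f,e), linked(f,f), near(e), near(f)}
2. tag(e,f)  →  {at(f), linked(b,e), linked(b,f), linked(e,b), linked(e,e), linked(e,f), linked(f,b), linked(f,e), near(f)}
optimal plan length = 2; 2 > 1

No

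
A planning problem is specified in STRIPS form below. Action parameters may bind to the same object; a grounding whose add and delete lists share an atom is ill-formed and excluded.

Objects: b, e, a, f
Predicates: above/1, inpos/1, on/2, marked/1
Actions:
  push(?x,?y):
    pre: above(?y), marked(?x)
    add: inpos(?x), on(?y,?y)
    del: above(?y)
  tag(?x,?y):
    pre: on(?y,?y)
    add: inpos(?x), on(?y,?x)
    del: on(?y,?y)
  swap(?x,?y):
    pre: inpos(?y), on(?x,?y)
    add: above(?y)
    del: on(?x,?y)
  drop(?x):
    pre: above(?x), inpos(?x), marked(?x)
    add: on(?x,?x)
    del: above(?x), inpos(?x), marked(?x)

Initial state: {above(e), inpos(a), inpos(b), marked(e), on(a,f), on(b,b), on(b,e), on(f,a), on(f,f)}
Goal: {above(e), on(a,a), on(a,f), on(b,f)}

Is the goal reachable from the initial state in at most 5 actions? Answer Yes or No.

Yes

1. tag(f,b)  →  {above(e), inpos(a), inpos(b), inpos(f), marked(e), on(a,f), on(b,e), on(b,f), on(f,a), on(f,f)}
2. swap(f,a)  →  {above(a), above(e), inpos(a), inpos(b), inpos(f), marked(e), on(a,f), on(b,e), on(b,f), on(f,f)}
3. push(e,a)  →  {above(e), inpos(a), inpos(b), inpos(e), inpos(f), marked(e), on(a,a), on(a,f), on(b,e), on(b,f), on(f,f)}
optimal plan length = 3; 3 ≤ 5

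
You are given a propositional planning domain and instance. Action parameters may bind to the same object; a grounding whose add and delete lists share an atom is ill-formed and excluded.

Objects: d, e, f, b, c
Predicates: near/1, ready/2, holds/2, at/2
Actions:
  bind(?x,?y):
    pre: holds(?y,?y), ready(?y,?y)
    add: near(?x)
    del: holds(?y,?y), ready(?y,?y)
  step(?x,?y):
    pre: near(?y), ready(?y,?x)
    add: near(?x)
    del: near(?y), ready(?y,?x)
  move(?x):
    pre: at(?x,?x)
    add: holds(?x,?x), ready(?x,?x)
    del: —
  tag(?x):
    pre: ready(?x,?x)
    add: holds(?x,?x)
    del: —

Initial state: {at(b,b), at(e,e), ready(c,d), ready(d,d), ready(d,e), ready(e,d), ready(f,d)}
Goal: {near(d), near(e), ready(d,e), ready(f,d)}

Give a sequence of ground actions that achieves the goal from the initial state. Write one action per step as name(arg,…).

1. move(e)  →  {at(b,b), at(e,e), holds(e,e), ready(c,d), ready(d,d), ready(d,e), ready(e,d), ready(e,e), ready(f,d)}
2. bind(d,e)  →  {at(b,b), at(e,e), near(d), ready(c,d), ready(d,d), ready(d,e), ready(e,d), ready(f,d)}
3. move(e)  →  {at(b,b), at(e,e), holds(e,e), near(d), ready(c,d), ready(d,d), ready(d,e), ready(e,d), ready(e,e), ready(f,d)}
4. bind(e,e)  →  {at(b,b), at(e,e), near(d), near(e), ready(c,d), ready(d,d), ready(d,e), ready(e,d), ready(f,d)}

move(e); bind(d,e); move(e); bind(e,e)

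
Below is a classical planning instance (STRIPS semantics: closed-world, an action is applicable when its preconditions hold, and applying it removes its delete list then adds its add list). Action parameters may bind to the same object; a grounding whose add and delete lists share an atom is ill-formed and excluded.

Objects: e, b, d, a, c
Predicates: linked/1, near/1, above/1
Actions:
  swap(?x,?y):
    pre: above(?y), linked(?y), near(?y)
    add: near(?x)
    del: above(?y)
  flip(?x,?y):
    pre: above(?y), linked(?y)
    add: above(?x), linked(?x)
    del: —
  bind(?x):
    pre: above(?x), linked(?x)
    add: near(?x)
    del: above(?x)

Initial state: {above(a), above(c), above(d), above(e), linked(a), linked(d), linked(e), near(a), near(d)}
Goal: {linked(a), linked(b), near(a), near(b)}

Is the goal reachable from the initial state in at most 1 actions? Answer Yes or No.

No

1. swap(b,d)  →  {above(a), above(c), above(e), linked(a), linked(d), linked(e), near(a), near(b), near(d)}
2. flip(b,e)  →  {above(a), above(b), above(c), above(e), linked(a), linked(b), linked(d), linked(e), near(a), near(b), near(d)}
optimal plan length = 2; 2 > 1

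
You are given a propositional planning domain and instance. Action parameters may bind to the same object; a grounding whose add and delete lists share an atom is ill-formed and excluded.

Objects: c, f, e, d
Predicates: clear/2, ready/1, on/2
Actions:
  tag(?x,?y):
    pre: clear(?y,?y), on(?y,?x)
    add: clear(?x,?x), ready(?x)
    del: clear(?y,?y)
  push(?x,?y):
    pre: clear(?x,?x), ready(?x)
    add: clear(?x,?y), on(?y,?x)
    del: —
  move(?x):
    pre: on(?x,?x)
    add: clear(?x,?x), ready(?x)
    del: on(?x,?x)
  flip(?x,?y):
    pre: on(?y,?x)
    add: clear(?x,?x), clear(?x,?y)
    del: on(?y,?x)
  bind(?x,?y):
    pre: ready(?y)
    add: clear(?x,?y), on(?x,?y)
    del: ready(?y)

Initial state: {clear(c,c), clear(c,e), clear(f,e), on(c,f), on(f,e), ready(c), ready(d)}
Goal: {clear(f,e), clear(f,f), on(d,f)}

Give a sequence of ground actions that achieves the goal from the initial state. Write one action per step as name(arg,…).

1. tag(f,c)  →  {clear(c,e), clear(f,e), clear(f,f), on(c,f), on(f,e), ready(c), ready(d), ready(f)}
2. push(f,d)  →  {clear(c,e), clear(f,d), clear(f,e), clear(f,f), on(c,f), on(d,f), on(f,e), ready(c), ready(d), ready(f)}

tag(f,c); push(f,d)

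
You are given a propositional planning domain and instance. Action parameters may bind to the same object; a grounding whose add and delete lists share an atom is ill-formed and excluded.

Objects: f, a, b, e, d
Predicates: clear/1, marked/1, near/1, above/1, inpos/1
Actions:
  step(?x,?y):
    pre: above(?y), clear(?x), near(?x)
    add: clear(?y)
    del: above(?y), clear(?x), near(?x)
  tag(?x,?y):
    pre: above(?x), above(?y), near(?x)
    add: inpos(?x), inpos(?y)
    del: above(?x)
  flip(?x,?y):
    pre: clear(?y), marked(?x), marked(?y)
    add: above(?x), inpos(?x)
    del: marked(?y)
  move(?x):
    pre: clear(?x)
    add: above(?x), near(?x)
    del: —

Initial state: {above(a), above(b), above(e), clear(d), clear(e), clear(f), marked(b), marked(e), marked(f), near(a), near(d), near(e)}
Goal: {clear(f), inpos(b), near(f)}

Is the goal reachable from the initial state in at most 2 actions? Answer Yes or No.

Yes

1. tag(a,b)  →  {above(b), above(e), clear(d), clear(e), clear(f), inpos(a), inpos(b), marked(b), marked(e), marked(f), near(a), near(d), near(e)}
2. move(f)  →  {above(b), above(e), above(f), clear(d), clear(e), clear(f), inpos(a), inpos(b), marked(b), marked(e), marked(f), near(a), near(d), near(e), near(f)}
optimal plan length = 2; 2 ≤ 2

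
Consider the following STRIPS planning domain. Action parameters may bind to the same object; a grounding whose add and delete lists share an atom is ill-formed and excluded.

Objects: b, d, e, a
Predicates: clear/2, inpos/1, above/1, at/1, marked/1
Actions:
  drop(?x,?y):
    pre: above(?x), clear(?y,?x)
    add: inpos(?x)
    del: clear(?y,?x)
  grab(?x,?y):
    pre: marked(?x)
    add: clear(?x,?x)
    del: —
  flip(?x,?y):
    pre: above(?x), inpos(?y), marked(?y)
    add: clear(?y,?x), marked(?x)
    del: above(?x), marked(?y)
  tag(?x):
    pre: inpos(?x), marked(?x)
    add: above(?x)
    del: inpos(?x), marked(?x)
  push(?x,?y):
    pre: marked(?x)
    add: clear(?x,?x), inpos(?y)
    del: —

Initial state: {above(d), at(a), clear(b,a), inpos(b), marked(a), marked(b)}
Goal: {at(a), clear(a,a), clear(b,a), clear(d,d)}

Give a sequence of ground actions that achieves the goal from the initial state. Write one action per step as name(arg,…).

1. grab(a,b)  →  {above(d), at(a), clear(a,a), clear(b,a), inpos(b), marked(a), marked(b)}
2. flip(d,b)  →  {at(a), clear(a,a), clear(b,a), clear(b,d), inpos(b), marked(a), marked(d)}
3. grab(d,b)  →  {at(a), clear(a,a), clear(b,a), clear(b,d), clear(d,d), inpos(b), marked(a), marked(d)}

grab(a,b); flip(d,b); grab(d,b)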